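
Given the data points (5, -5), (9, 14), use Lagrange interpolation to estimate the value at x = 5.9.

Lagrange interpolation formula:
P(x) = Σ yᵢ × Lᵢ(x)
where Lᵢ(x) = Π_{j≠i} (x - xⱼ)/(xᵢ - xⱼ)

L_0(5.9) = (5.9 - 9)/(5 - 9) = 0.775000
L_1(5.9) = (5.9 - 5)/(9 - 5) = 0.225000

P(5.9) = (-5)×L_0(5.9) + 14×L_1(5.9)
P(5.9) = -0.725000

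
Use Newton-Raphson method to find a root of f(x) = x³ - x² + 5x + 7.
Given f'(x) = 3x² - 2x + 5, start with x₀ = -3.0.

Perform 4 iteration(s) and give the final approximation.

f(x) = x³ - x² + 5x + 7
f'(x) = 3x² - 2x + 5
x₀ = -3.0

Newton-Raphson formula: x_{n+1} = x_n - f(x_n)/f'(x_n)

Iteration 1:
  f(-3.000000) = -44.000000
  f'(-3.000000) = 38.000000
  x_1 = -3.000000 - (-44.000000)/38.000000 = -1.842105
Iteration 2:
  f(-1.842105) = -11.854789
  f'(-1.842105) = 18.864266
  x_2 = -1.842105 - (-11.854789)/18.864266 = -1.213680
Iteration 3:
  f(-1.213680) = -2.329188
  f'(-1.213680) = 11.846413
  x_3 = -1.213680 - (-2.329188)/11.846413 = -1.017064
Iteration 4:
  f(-1.017064) = -0.171811
  f'(-1.017064) = 10.137387
  x_4 = -1.017064 - (-0.171811)/10.137387 = -1.000116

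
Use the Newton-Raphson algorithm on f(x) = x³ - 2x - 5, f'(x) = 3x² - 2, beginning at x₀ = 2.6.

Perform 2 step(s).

f(x) = x³ - 2x - 5
f'(x) = 3x² - 2
x₀ = 2.6

Newton-Raphson formula: x_{n+1} = x_n - f(x_n)/f'(x_n)

Iteration 1:
  f(2.600000) = 7.376000
  f'(2.600000) = 18.280000
  x_1 = 2.600000 - 7.376000/18.280000 = 2.196499
Iteration 2:
  f(2.196499) = 1.204247
  f'(2.196499) = 12.473822
  x_2 = 2.196499 - 1.204247/12.473822 = 2.099957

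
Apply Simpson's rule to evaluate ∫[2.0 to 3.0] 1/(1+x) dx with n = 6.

f(x) = 1/(1+x)
a = 2.0, b = 3.0, n = 6
h = (b - a)/n = 0.166667

Simpson's rule: (h/3)[f(x₀) + 4f(x₁) + 2f(x₂) + ... + f(xₙ)]

x_0 = 2.0000, f(x_0) = 0.333333, coefficient = 1
x_1 = 2.1667, f(x_1) = 0.315789, coefficient = 4
x_2 = 2.3333, f(x_2) = 0.300000, coefficient = 2
x_3 = 2.5000, f(x_3) = 0.285714, coefficient = 4
x_4 = 2.6667, f(x_4) = 0.272727, coefficient = 2
x_5 = 2.8333, f(x_5) = 0.260870, coefficient = 4
x_6 = 3.0000, f(x_6) = 0.250000, coefficient = 1

I ≈ (0.166667/3) × 5.178281 = 0.287682
Exact value: 0.287682
Error: 0.000000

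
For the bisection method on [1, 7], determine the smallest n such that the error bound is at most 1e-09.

We need (b-a)/2^n ≤ 1e-09
(7 - 1)/2^n ≤ 1e-09
6/2^n ≤ 1e-09
2^n ≥ 6000000000
n ≥ log₂(6000000000) = 32.48
n ≥ 33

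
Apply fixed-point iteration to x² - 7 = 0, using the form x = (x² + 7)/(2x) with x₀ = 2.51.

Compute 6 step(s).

Equation: x² - 7 = 0
Fixed-point form: x = (x² + 7)/(2x)
x₀ = 2.51

x_1 = g(2.510000) = 2.649422
x_2 = g(2.649422) = 2.645754
x_3 = g(2.645754) = 2.645751
x_4 = g(2.645751) = 2.645751
x_5 = g(2.645751) = 2.645751
x_6 = g(2.645751) = 2.645751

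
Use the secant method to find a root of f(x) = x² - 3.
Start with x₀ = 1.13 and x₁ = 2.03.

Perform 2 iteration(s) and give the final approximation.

f(x) = x² - 3
x₀ = 1.13, x₁ = 2.03

Secant formula: x_{n+1} = x_n - f(x_n)(x_n - x_{n-1})/(f(x_n) - f(x_{n-1}))

Iteration 1:
  f(1.130000) = -1.723100
  f(2.030000) = 1.120900
  x_2 = 2.030000 - 1.120900×(2.030000 - 1.130000)/(1.120900 - (-1.723100))
       = 1.675285
Iteration 2:
  f(2.030000) = 1.120900
  f(1.675285) = -0.193421
  x_3 = 1.675285 - (-0.193421)×(1.675285 - 2.030000)/(-0.193421 - 1.120900)
       = 1.727486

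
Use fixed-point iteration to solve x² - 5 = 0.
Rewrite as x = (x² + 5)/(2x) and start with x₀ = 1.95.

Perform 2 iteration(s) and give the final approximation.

Equation: x² - 5 = 0
Fixed-point form: x = (x² + 5)/(2x)
x₀ = 1.95

x_1 = g(1.950000) = 2.257051
x_2 = g(2.257051) = 2.236166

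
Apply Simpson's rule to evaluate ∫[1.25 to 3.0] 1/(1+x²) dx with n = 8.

f(x) = 1/(1+x²)
a = 1.25, b = 3.0, n = 8
h = (b - a)/n = 0.218750

Simpson's rule: (h/3)[f(x₀) + 4f(x₁) + 2f(x₂) + ... + f(xₙ)]

x_0 = 1.2500, f(x_0) = 0.390244, coefficient = 1
x_1 = 1.4688, f(x_1) = 0.316734, coefficient = 4
x_2 = 1.6875, f(x_2) = 0.259898, coefficient = 2
x_3 = 1.9062, f(x_3) = 0.215806, coefficient = 4
x_4 = 2.1250, f(x_4) = 0.181303, coefficient = 2
x_5 = 2.3438, f(x_5) = 0.154008, coefficient = 4
x_6 = 2.5625, f(x_6) = 0.132163, coefficient = 2
x_7 = 2.7812, f(x_7) = 0.114477, coefficient = 4
x_8 = 3.0000, f(x_8) = 0.100000, coefficient = 1

I ≈ (0.218750/3) × 4.841074 = 0.352995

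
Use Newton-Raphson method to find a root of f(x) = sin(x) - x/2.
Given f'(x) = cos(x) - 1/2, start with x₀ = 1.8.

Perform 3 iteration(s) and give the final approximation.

f(x) = sin(x) - x/2
f'(x) = cos(x) - 1/2
x₀ = 1.8

Newton-Raphson formula: x_{n+1} = x_n - f(x_n)/f'(x_n)

Iteration 1:
  f(1.800000) = 0.073848
  f'(1.800000) = -0.727202
  x_1 = 1.800000 - 0.073848/(-0.727202) = 1.901550
Iteration 2:
  f(1.901550) = -0.004977
  f'(1.901550) = -0.824756
  x_2 = 1.901550 - (-0.004977)/(-0.824756) = 1.895515
Iteration 3:
  f(1.895515) = -0.000017
  f'(1.895515) = -0.819042
  x_3 = 1.895515 - (-0.000017)/(-0.819042) = 1.895494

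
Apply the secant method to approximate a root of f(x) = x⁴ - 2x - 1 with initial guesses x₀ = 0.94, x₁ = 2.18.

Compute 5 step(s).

f(x) = x⁴ - 2x - 1
x₀ = 0.94, x₁ = 2.18

Secant formula: x_{n+1} = x_n - f(x_n)(x_n - x_{n-1})/(f(x_n) - f(x_{n-1}))

Iteration 1:
  f(0.940000) = -2.099251
  f(2.180000) = 17.225306
  x_2 = 2.180000 - 17.225306×(2.180000 - 0.940000)/(17.225306 - (-2.099251))
       = 1.074703
Iteration 2:
  f(2.180000) = 17.225306
  f(1.074703) = -1.815413
  x_3 = 1.074703 - (-1.815413)×(1.074703 - 2.180000)/(-1.815413 - 17.225306)
       = 1.180086
Iteration 3:
  f(1.074703) = -1.815413
  f(1.180086) = -1.420829
  x_4 = 1.180086 - (-1.420829)×(1.180086 - 1.074703)/(-1.420829 - (-1.815413))
       = 1.559553
Iteration 4:
  f(1.180086) = -1.420829
  f(1.559553) = 1.796520
  x_5 = 1.559553 - 1.796520×(1.559553 - 1.180086)/(1.796520 - (-1.420829))
       = 1.347664
Iteration 5:
  f(1.559553) = 1.796520
  f(1.347664) = -0.396750
  x_6 = 1.347664 - (-0.396750)×(1.347664 - 1.559553)/(-0.396750 - 1.796520)
       = 1.385994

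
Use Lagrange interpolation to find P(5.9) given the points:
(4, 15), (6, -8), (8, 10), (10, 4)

Lagrange interpolation formula:
P(x) = Σ yᵢ × Lᵢ(x)
where Lᵢ(x) = Π_{j≠i} (x - xⱼ)/(xᵢ - xⱼ)

L_0(5.9) = (5.9 - 6)/(4 - 6) × (5.9 - 8)/(4 - 8) × (5.9 - 10)/(4 - 10) = 0.017937
L_1(5.9) = (5.9 - 4)/(6 - 4) × (5.9 - 8)/(6 - 8) × (5.9 - 10)/(6 - 10) = 1.022437
L_2(5.9) = (5.9 - 4)/(8 - 4) × (5.9 - 6)/(8 - 6) × (5.9 - 10)/(8 - 10) = -0.048687
L_3(5.9) = (5.9 - 4)/(10 - 4) × (5.9 - 6)/(10 - 6) × (5.9 - 8)/(10 - 8) = 0.008312

P(5.9) = 15×L_0(5.9) + (-8)×L_1(5.9) + 10×L_2(5.9) + 4×L_3(5.9)
P(5.9) = -8.364062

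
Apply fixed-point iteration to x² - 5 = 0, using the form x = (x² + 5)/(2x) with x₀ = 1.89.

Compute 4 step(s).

Equation: x² - 5 = 0
Fixed-point form: x = (x² + 5)/(2x)
x₀ = 1.89

x_1 = g(1.890000) = 2.267751
x_2 = g(2.267751) = 2.236289
x_3 = g(2.236289) = 2.236068
x_4 = g(2.236068) = 2.236068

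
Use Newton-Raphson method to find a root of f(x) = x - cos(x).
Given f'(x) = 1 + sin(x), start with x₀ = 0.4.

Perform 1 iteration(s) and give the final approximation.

f(x) = x - cos(x)
f'(x) = 1 + sin(x)
x₀ = 0.4

Newton-Raphson formula: x_{n+1} = x_n - f(x_n)/f'(x_n)

Iteration 1:
  f(0.400000) = -0.521061
  f'(0.400000) = 1.389418
  x_1 = 0.400000 - (-0.521061)/1.389418 = 0.775021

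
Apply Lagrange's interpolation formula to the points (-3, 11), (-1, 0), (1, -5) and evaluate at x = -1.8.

Lagrange interpolation formula:
P(x) = Σ yᵢ × Lᵢ(x)
where Lᵢ(x) = Π_{j≠i} (x - xⱼ)/(xᵢ - xⱼ)

L_0(-1.8) = (-1.8 - (-1))/(-3 - (-1)) × (-1.8 - 1)/(-3 - 1) = 0.280000
L_1(-1.8) = (-1.8 - (-3))/(-1 - (-3)) × (-1.8 - 1)/(-1 - 1) = 0.840000
L_2(-1.8) = (-1.8 - (-3))/(1 - (-3)) × (-1.8 - (-1))/(1 - (-1)) = -0.120000

P(-1.8) = 11×L_0(-1.8) + 0×L_1(-1.8) + (-5)×L_2(-1.8)
P(-1.8) = 3.680000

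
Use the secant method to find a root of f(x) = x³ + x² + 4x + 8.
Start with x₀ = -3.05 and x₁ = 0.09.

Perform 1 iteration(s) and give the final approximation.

f(x) = x³ + x² + 4x + 8
x₀ = -3.05, x₁ = 0.09

Secant formula: x_{n+1} = x_n - f(x_n)(x_n - x_{n-1})/(f(x_n) - f(x_{n-1}))

Iteration 1:
  f(-3.050000) = -23.270125
  f(0.090000) = 8.368829
  x_2 = 0.090000 - 8.368829×(0.090000 - (-3.050000))/(8.368829 - (-23.270125))
       = -0.740562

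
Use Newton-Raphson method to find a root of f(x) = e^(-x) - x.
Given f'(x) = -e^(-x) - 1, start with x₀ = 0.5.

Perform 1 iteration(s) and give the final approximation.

f(x) = e^(-x) - x
f'(x) = -e^(-x) - 1
x₀ = 0.5

Newton-Raphson formula: x_{n+1} = x_n - f(x_n)/f'(x_n)

Iteration 1:
  f(0.500000) = 0.106531
  f'(0.500000) = -1.606531
  x_1 = 0.500000 - 0.106531/(-1.606531) = 0.566311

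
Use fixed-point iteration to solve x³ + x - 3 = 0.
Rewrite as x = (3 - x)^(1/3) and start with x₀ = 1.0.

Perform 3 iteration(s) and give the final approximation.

Equation: x³ + x - 3 = 0
Fixed-point form: x = (3 - x)^(1/3)
x₀ = 1.0

x_1 = g(1.000000) = 1.259921
x_2 = g(1.259921) = 1.202790
x_3 = g(1.202790) = 1.215812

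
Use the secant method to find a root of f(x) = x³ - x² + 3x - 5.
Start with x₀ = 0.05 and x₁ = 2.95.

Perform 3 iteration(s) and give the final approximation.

f(x) = x³ - x² + 3x - 5
x₀ = 0.05, x₁ = 2.95

Secant formula: x_{n+1} = x_n - f(x_n)(x_n - x_{n-1})/(f(x_n) - f(x_{n-1}))

Iteration 1:
  f(0.050000) = -4.852375
  f(2.950000) = 20.819875
  x_2 = 2.950000 - 20.819875×(2.950000 - 0.050000)/(20.819875 - (-4.852375))
       = 0.598136
Iteration 2:
  f(2.950000) = 20.819875
  f(0.598136) = -3.349365
  x_3 = 0.598136 - (-3.349365)×(0.598136 - 2.950000)/(-3.349365 - 20.819875)
       = 0.924057
Iteration 3:
  f(0.598136) = -3.349365
  f(0.924057) = -2.292677
  x_4 = 0.924057 - (-2.292677)×(0.924057 - 0.598136)/(-2.292677 - (-3.349365))
       = 1.631200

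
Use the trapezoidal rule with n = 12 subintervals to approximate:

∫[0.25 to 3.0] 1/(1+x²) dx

f(x) = 1/(1+x²)
a = 0.25, b = 3.0, n = 12
h = (b - a)/n = 0.229167

Trapezoidal rule: (h/2)[f(x₀) + 2f(x₁) + 2f(x₂) + ... + f(xₙ)]

x_0 = 0.2500, f(x_0) = 0.941176, coefficient = 1
x_1 = 0.4792, f(x_1) = 0.813272, coefficient = 2
x_2 = 0.7083, f(x_2) = 0.665896, coefficient = 2
x_3 = 0.9375, f(x_3) = 0.532225, coefficient = 2
x_4 = 1.1667, f(x_4) = 0.423529, coefficient = 2
x_5 = 1.3958, f(x_5) = 0.339173, coefficient = 2
x_6 = 1.6250, f(x_6) = 0.274678, coefficient = 2
x_7 = 1.8542, f(x_7) = 0.225330, coefficient = 2
x_8 = 2.0833, f(x_8) = 0.187256, coefficient = 2
x_9 = 2.3125, f(x_9) = 0.157538, coefficient = 2
x_10 = 2.5417, f(x_10) = 0.134047, coefficient = 2
x_11 = 2.7708, f(x_11) = 0.115240, coefficient = 2
x_12 = 3.0000, f(x_12) = 0.100000, coefficient = 1

I ≈ (0.229167/2) × 8.777546 = 1.005761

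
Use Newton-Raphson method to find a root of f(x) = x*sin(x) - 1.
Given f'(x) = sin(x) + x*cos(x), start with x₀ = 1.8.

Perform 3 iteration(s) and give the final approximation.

f(x) = x*sin(x) - 1
f'(x) = sin(x) + x*cos(x)
x₀ = 1.8

Newton-Raphson formula: x_{n+1} = x_n - f(x_n)/f'(x_n)

Iteration 1:
  f(1.800000) = 0.752926
  f'(1.800000) = 0.564884
  x_1 = 1.800000 - 0.752926/0.564884 = 0.467114
Iteration 2:
  f(0.467114) = -0.789653
  f'(0.467114) = 0.867384
  x_2 = 0.467114 - (-0.789653)/0.867384 = 1.377499
Iteration 3:
  f(1.377499) = 0.351844
  f'(1.377499) = 1.245988
  x_3 = 1.377499 - 0.351844/1.245988 = 1.095117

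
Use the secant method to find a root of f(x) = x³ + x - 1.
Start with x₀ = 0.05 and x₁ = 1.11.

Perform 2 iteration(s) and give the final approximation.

f(x) = x³ + x - 1
x₀ = 0.05, x₁ = 1.11

Secant formula: x_{n+1} = x_n - f(x_n)(x_n - x_{n-1})/(f(x_n) - f(x_{n-1}))

Iteration 1:
  f(0.050000) = -0.949875
  f(1.110000) = 1.477631
  x_2 = 1.110000 - 1.477631×(1.110000 - 0.050000)/(1.477631 - (-0.949875))
       = 0.464774
Iteration 2:
  f(1.110000) = 1.477631
  f(0.464774) = -0.434827
  x_3 = 0.464774 - (-0.434827)×(0.464774 - 1.110000)/(-0.434827 - 1.477631)
       = 0.611477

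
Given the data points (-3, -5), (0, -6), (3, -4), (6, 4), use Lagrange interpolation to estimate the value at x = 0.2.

Lagrange interpolation formula:
P(x) = Σ yᵢ × Lᵢ(x)
where Lᵢ(x) = Π_{j≠i} (x - xⱼ)/(xᵢ - xⱼ)

L_0(0.2) = (0.2 - 0)/(-3 - 0) × (0.2 - 3)/(-3 - 3) × (0.2 - 6)/(-3 - 6) = -0.020049
L_1(0.2) = (0.2 - (-3))/(0 - (-3)) × (0.2 - 3)/(0 - 3) × (0.2 - 6)/(0 - 6) = 0.962370
L_2(0.2) = (0.2 - (-3))/(3 - (-3)) × (0.2 - 0)/(3 - 0) × (0.2 - 6)/(3 - 6) = 0.068741
L_3(0.2) = (0.2 - (-3))/(6 - (-3)) × (0.2 - 0)/(6 - 0) × (0.2 - 3)/(6 - 3) = -0.011062

P(0.2) = (-5)×L_0(0.2) + (-6)×L_1(0.2) + (-4)×L_2(0.2) + 4×L_3(0.2)
P(0.2) = -5.993185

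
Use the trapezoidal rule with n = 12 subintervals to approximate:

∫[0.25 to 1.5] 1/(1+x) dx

f(x) = 1/(1+x)
a = 0.25, b = 1.5, n = 12
h = (b - a)/n = 0.104167

Trapezoidal rule: (h/2)[f(x₀) + 2f(x₁) + 2f(x₂) + ... + f(xₙ)]

x_0 = 0.2500, f(x_0) = 0.800000, coefficient = 1
x_1 = 0.3542, f(x_1) = 0.738462, coefficient = 2
x_2 = 0.4583, f(x_2) = 0.685714, coefficient = 2
x_3 = 0.5625, f(x_3) = 0.640000, coefficient = 2
x_4 = 0.6667, f(x_4) = 0.600000, coefficient = 2
x_5 = 0.7708, f(x_5) = 0.564706, coefficient = 2
x_6 = 0.8750, f(x_6) = 0.533333, coefficient = 2
x_7 = 0.9792, f(x_7) = 0.505263, coefficient = 2
x_8 = 1.0833, f(x_8) = 0.480000, coefficient = 2
x_9 = 1.1875, f(x_9) = 0.457143, coefficient = 2
x_10 = 1.2917, f(x_10) = 0.436364, coefficient = 2
x_11 = 1.3958, f(x_11) = 0.417391, coefficient = 2
x_12 = 1.5000, f(x_12) = 0.400000, coefficient = 1

I ≈ (0.104167/2) × 13.316752 = 0.693581
Exact value: 0.693147
Error: 0.000434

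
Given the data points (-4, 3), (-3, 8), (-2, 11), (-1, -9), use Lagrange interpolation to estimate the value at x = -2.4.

Lagrange interpolation formula:
P(x) = Σ yᵢ × Lᵢ(x)
where Lᵢ(x) = Π_{j≠i} (x - xⱼ)/(xᵢ - xⱼ)

L_0(-2.4) = (-2.4 - (-3))/(-4 - (-3)) × (-2.4 - (-2))/(-4 - (-2)) × (-2.4 - (-1))/(-4 - (-1)) = -0.056000
L_1(-2.4) = (-2.4 - (-4))/(-3 - (-4)) × (-2.4 - (-2))/(-3 - (-2)) × (-2.4 - (-1))/(-3 - (-1)) = 0.448000
L_2(-2.4) = (-2.4 - (-4))/(-2 - (-4)) × (-2.4 - (-3))/(-2 - (-3)) × (-2.4 - (-1))/(-2 - (-1)) = 0.672000
L_3(-2.4) = (-2.4 - (-4))/(-1 - (-4)) × (-2.4 - (-3))/(-1 - (-3)) × (-2.4 - (-2))/(-1 - (-2)) = -0.064000

P(-2.4) = 3×L_0(-2.4) + 8×L_1(-2.4) + 11×L_2(-2.4) + (-9)×L_3(-2.4)
P(-2.4) = 11.384000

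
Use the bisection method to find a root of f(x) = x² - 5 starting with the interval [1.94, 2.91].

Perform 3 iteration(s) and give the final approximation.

f(x) = x² - 5
Initial interval: [1.94, 2.91]

Iteration 1:
  c_1 = (1.940000 + 2.910000)/2 = 2.425000
  f(c_1) = f(2.425000) = 0.880625
  f(a) × f(c) < 0, new interval: [1.940000, 2.425000]
Iteration 2:
  c_2 = (1.940000 + 2.425000)/2 = 2.182500
  f(c_2) = f(2.182500) = -0.236694
  f(a) × f(c) ≥ 0, new interval: [2.182500, 2.425000]
Iteration 3:
  c_3 = (2.182500 + 2.425000)/2 = 2.303750
  f(c_3) = f(2.303750) = 0.307264
  f(a) × f(c) < 0, new interval: [2.182500, 2.303750]

After 3 iteration(s), the approximation is c_3 = 2.303750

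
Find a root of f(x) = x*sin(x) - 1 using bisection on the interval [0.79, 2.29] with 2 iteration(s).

f(x) = x*sin(x) - 1
Initial interval: [0.79, 2.29]

Iteration 1:
  c_1 = (0.790000 + 2.290000)/2 = 1.540000
  f(c_1) = f(1.540000) = 0.539270
  f(a) × f(c) < 0, new interval: [0.790000, 1.540000]
Iteration 2:
  c_2 = (0.790000 + 1.540000)/2 = 1.165000
  f(c_2) = f(1.165000) = 0.070388
  f(a) × f(c) < 0, new interval: [0.790000, 1.165000]

After 2 iteration(s), the approximation is c_2 = 1.165000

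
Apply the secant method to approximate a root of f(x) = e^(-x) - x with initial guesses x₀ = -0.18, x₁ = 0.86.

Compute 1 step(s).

f(x) = e^(-x) - x
x₀ = -0.18, x₁ = 0.86

Secant formula: x_{n+1} = x_n - f(x_n)(x_n - x_{n-1})/(f(x_n) - f(x_{n-1}))

Iteration 1:
  f(-0.180000) = 1.377217
  f(0.860000) = -0.436838
  x_2 = 0.860000 - (-0.436838)×(0.860000 - (-0.180000))/(-0.436838 - 1.377217)
       = 0.609560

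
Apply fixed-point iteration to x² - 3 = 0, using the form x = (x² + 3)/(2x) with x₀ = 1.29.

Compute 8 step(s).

Equation: x² - 3 = 0
Fixed-point form: x = (x² + 3)/(2x)
x₀ = 1.29

x_1 = g(1.290000) = 1.807791
x_2 = g(1.807791) = 1.733637
x_3 = g(1.733637) = 1.732052
x_4 = g(1.732052) = 1.732051
x_5 = g(1.732051) = 1.732051
x_6 = g(1.732051) = 1.732051
x_7 = g(1.732051) = 1.732051
x_8 = g(1.732051) = 1.732051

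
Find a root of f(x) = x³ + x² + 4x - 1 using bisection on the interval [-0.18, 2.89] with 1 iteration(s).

f(x) = x³ + x² + 4x - 1
Initial interval: [-0.18, 2.89]

Iteration 1:
  c_1 = (-0.180000 + 2.890000)/2 = 1.355000
  f(c_1) = f(1.355000) = 8.743839
  f(a) × f(c) < 0, new interval: [-0.180000, 1.355000]

After 1 iteration(s), the approximation is c_1 = 1.355000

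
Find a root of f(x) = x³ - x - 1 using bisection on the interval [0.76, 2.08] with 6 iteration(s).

f(x) = x³ - x - 1
Initial interval: [0.76, 2.08]

Iteration 1:
  c_1 = (0.760000 + 2.080000)/2 = 1.420000
  f(c_1) = f(1.420000) = 0.443288
  f(a) × f(c) < 0, new interval: [0.760000, 1.420000]
Iteration 2:
  c_2 = (0.760000 + 1.420000)/2 = 1.090000
  f(c_2) = f(1.090000) = -0.794971
  f(a) × f(c) ≥ 0, new interval: [1.090000, 1.420000]
Iteration 3:
  c_3 = (1.090000 + 1.420000)/2 = 1.255000
  f(c_3) = f(1.255000) = -0.278344
  f(a) × f(c) ≥ 0, new interval: [1.255000, 1.420000]
Iteration 4:
  c_4 = (1.255000 + 1.420000)/2 = 1.337500
  f(c_4) = f(1.337500) = 0.055162
  f(a) × f(c) < 0, new interval: [1.255000, 1.337500]
Iteration 5:
  c_5 = (1.255000 + 1.337500)/2 = 1.296250
  f(c_5) = f(1.296250) = -0.118208
  f(a) × f(c) ≥ 0, new interval: [1.296250, 1.337500]
Iteration 6:
  c_6 = (1.296250 + 1.337500)/2 = 1.316875
  f(c_6) = f(1.316875) = -0.033203
  f(a) × f(c) ≥ 0, new interval: [1.316875, 1.337500]

After 6 iteration(s), the approximation is c_6 = 1.316875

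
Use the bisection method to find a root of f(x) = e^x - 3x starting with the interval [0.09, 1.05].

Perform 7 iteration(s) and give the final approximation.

f(x) = e^x - 3x
Initial interval: [0.09, 1.05]

Iteration 1:
  c_1 = (0.090000 + 1.050000)/2 = 0.570000
  f(c_1) = f(0.570000) = 0.058267
  f(a) × f(c) ≥ 0, new interval: [0.570000, 1.050000]
Iteration 2:
  c_2 = (0.570000 + 1.050000)/2 = 0.810000
  f(c_2) = f(0.810000) = -0.182092
  f(a) × f(c) < 0, new interval: [0.570000, 0.810000]
Iteration 3:
  c_3 = (0.570000 + 0.810000)/2 = 0.690000
  f(c_3) = f(0.690000) = -0.076284
  f(a) × f(c) < 0, new interval: [0.570000, 0.690000]
Iteration 4:
  c_4 = (0.570000 + 0.690000)/2 = 0.630000
  f(c_4) = f(0.630000) = -0.012389
  f(a) × f(c) < 0, new interval: [0.570000, 0.630000]
Iteration 5:
  c_5 = (0.570000 + 0.630000)/2 = 0.600000
  f(c_5) = f(0.600000) = 0.022119
  f(a) × f(c) ≥ 0, new interval: [0.600000, 0.630000]
Iteration 6:
  c_6 = (0.600000 + 0.630000)/2 = 0.615000
  f(c_6) = f(0.615000) = 0.004657
  f(a) × f(c) ≥ 0, new interval: [0.615000, 0.630000]
Iteration 7:
  c_7 = (0.615000 + 0.630000)/2 = 0.622500
  f(c_7) = f(0.622500) = -0.003919
  f(a) × f(c) < 0, new interval: [0.615000, 0.622500]

After 7 iteration(s), the approximation is c_7 = 0.622500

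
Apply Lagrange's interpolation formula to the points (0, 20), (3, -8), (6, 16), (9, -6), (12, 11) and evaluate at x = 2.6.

Lagrange interpolation formula:
P(x) = Σ yᵢ × Lᵢ(x)
where Lᵢ(x) = Π_{j≠i} (x - xⱼ)/(xᵢ - xⱼ)

L_0(2.6) = (2.6 - 3)/(0 - 3) × (2.6 - 6)/(0 - 6) × (2.6 - 9)/(0 - 9) × (2.6 - 12)/(0 - 12) = 0.042087
L_1(2.6) = (2.6 - 0)/(3 - 0) × (2.6 - 6)/(3 - 6) × (2.6 - 9)/(3 - 9) × (2.6 - 12)/(3 - 12) = 1.094268
L_2(2.6) = (2.6 - 0)/(6 - 0) × (2.6 - 3)/(6 - 3) × (2.6 - 9)/(6 - 9) × (2.6 - 12)/(6 - 12) = -0.193106
L_3(2.6) = (2.6 - 0)/(9 - 0) × (2.6 - 3)/(9 - 3) × (2.6 - 6)/(9 - 6) × (2.6 - 12)/(9 - 12) = 0.068392
L_4(2.6) = (2.6 - 0)/(12 - 0) × (2.6 - 3)/(12 - 3) × (2.6 - 6)/(12 - 6) × (2.6 - 9)/(12 - 9) = -0.011641

P(2.6) = 20×L_0(2.6) + (-8)×L_1(2.6) + 16×L_2(2.6) + (-6)×L_3(2.6) + 11×L_4(2.6)
P(2.6) = -11.540504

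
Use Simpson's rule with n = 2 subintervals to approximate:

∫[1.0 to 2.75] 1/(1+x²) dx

f(x) = 1/(1+x²)
a = 1.0, b = 2.75, n = 2
h = (b - a)/n = 0.875000

Simpson's rule: (h/3)[f(x₀) + 4f(x₁) + 2f(x₂) + ... + f(xₙ)]

x_0 = 1.0000, f(x_0) = 0.500000, coefficient = 1
x_1 = 1.8750, f(x_1) = 0.221453, coefficient = 4
x_2 = 2.7500, f(x_2) = 0.116788, coefficient = 1

I ≈ (0.875000/3) × 1.502601 = 0.438259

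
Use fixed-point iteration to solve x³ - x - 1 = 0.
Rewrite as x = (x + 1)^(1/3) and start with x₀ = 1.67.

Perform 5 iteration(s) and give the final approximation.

Equation: x³ - x - 1 = 0
Fixed-point form: x = (x + 1)^(1/3)
x₀ = 1.67

x_1 = g(1.670000) = 1.387300
x_2 = g(1.387300) = 1.336500
x_3 = g(1.336500) = 1.326952
x_4 = g(1.326952) = 1.325142
x_5 = g(1.325142) = 1.324799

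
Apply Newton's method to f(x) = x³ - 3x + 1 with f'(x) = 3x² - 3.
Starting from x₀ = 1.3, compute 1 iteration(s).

f(x) = x³ - 3x + 1
f'(x) = 3x² - 3
x₀ = 1.3

Newton-Raphson formula: x_{n+1} = x_n - f(x_n)/f'(x_n)

Iteration 1:
  f(1.300000) = -0.703000
  f'(1.300000) = 2.070000
  x_1 = 1.300000 - (-0.703000)/2.070000 = 1.639614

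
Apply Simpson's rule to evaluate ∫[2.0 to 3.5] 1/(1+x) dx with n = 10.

f(x) = 1/(1+x)
a = 2.0, b = 3.5, n = 10
h = (b - a)/n = 0.150000

Simpson's rule: (h/3)[f(x₀) + 4f(x₁) + 2f(x₂) + ... + f(xₙ)]

x_0 = 2.0000, f(x_0) = 0.333333, coefficient = 1
x_1 = 2.1500, f(x_1) = 0.317460, coefficient = 4
x_2 = 2.3000, f(x_2) = 0.303030, coefficient = 2
x_3 = 2.4500, f(x_3) = 0.289855, coefficient = 4
x_4 = 2.6000, f(x_4) = 0.277778, coefficient = 2
x_5 = 2.7500, f(x_5) = 0.266667, coefficient = 4
x_6 = 2.9000, f(x_6) = 0.256410, coefficient = 2
x_7 = 3.0500, f(x_7) = 0.246914, coefficient = 4
x_8 = 3.2000, f(x_8) = 0.238095, coefficient = 2
x_9 = 3.3500, f(x_9) = 0.229885, coefficient = 4
x_10 = 3.5000, f(x_10) = 0.222222, coefficient = 1

I ≈ (0.150000/3) × 8.109305 = 0.405465
Exact value: 0.405465
Error: 0.000000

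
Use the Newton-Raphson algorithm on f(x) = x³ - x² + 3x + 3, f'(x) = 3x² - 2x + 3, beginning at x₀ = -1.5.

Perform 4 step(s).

f(x) = x³ - x² + 3x + 3
f'(x) = 3x² - 2x + 3
x₀ = -1.5

Newton-Raphson formula: x_{n+1} = x_n - f(x_n)/f'(x_n)

Iteration 1:
  f(-1.500000) = -7.125000
  f'(-1.500000) = 12.750000
  x_1 = -1.500000 - (-7.125000)/12.750000 = -0.941176
Iteration 2:
  f(-0.941176) = -1.543049
  f'(-0.941176) = 7.539792
  x_2 = -0.941176 - (-1.543049)/7.539792 = -0.736522
Iteration 3:
  f(-0.736522) = -0.151570
  f'(-0.736522) = 6.100441
  x_3 = -0.736522 - (-0.151570)/6.100441 = -0.711677
Iteration 4:
  f(-0.711677) = -0.001966
  f'(-0.711677) = 5.942804
  x_4 = -0.711677 - (-0.001966)/5.942804 = -0.711346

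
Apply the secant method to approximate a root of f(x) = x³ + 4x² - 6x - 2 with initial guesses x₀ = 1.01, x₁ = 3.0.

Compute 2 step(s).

f(x) = x³ + 4x² - 6x - 2
x₀ = 1.01, x₁ = 3.0

Secant formula: x_{n+1} = x_n - f(x_n)(x_n - x_{n-1})/(f(x_n) - f(x_{n-1}))

Iteration 1:
  f(1.010000) = -2.949299
  f(3.000000) = 43.000000
  x_2 = 3.000000 - 43.000000×(3.000000 - 1.010000)/(43.000000 - (-2.949299))
       = 1.137730
Iteration 2:
  f(3.000000) = 43.000000
  f(1.137730) = -2.175950
  x_3 = 1.137730 - (-2.175950)×(1.137730 - 3.000000)/(-2.175950 - 43.000000)
       = 1.227428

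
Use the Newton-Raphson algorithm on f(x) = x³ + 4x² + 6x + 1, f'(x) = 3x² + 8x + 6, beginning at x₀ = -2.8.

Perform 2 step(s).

f(x) = x³ + 4x² + 6x + 1
f'(x) = 3x² + 8x + 6
x₀ = -2.8

Newton-Raphson formula: x_{n+1} = x_n - f(x_n)/f'(x_n)

Iteration 1:
  f(-2.800000) = -6.392000
  f'(-2.800000) = 7.120000
  x_1 = -2.800000 - (-6.392000)/7.120000 = -1.902247
Iteration 2:
  f(-1.902247) = -2.822672
  f'(-1.902247) = 1.637656
  x_2 = -1.902247 - (-2.822672)/1.637656 = -0.178642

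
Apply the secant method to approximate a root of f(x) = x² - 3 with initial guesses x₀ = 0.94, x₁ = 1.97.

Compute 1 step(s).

f(x) = x² - 3
x₀ = 0.94, x₁ = 1.97

Secant formula: x_{n+1} = x_n - f(x_n)(x_n - x_{n-1})/(f(x_n) - f(x_{n-1}))

Iteration 1:
  f(0.940000) = -2.116400
  f(1.970000) = 0.880900
  x_2 = 1.970000 - 0.880900×(1.970000 - 0.940000)/(0.880900 - (-2.116400))
       = 1.667285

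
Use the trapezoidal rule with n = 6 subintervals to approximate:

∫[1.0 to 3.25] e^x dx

f(x) = e^x
a = 1.0, b = 3.25, n = 6
h = (b - a)/n = 0.375000

Trapezoidal rule: (h/2)[f(x₀) + 2f(x₁) + 2f(x₂) + ... + f(xₙ)]

x_0 = 1.0000, f(x_0) = 2.718282, coefficient = 1
x_1 = 1.3750, f(x_1) = 3.955077, coefficient = 2
x_2 = 1.7500, f(x_2) = 5.754603, coefficient = 2
x_3 = 2.1250, f(x_3) = 8.372897, coefficient = 2
x_4 = 2.5000, f(x_4) = 12.182494, coefficient = 2
x_5 = 2.8750, f(x_5) = 17.725424, coefficient = 2
x_6 = 3.2500, f(x_6) = 25.790340, coefficient = 1

I ≈ (0.375000/2) × 124.489612 = 23.341802
Exact value: 23.072058
Error: 0.269744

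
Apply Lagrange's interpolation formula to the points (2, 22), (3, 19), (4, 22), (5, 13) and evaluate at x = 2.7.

Lagrange interpolation formula:
P(x) = Σ yᵢ × Lᵢ(x)
where Lᵢ(x) = Π_{j≠i} (x - xⱼ)/(xᵢ - xⱼ)

L_0(2.7) = (2.7 - 3)/(2 - 3) × (2.7 - 4)/(2 - 4) × (2.7 - 5)/(2 - 5) = 0.149500
L_1(2.7) = (2.7 - 2)/(3 - 2) × (2.7 - 4)/(3 - 4) × (2.7 - 5)/(3 - 5) = 1.046500
L_2(2.7) = (2.7 - 2)/(4 - 2) × (2.7 - 3)/(4 - 3) × (2.7 - 5)/(4 - 5) = -0.241500
L_3(2.7) = (2.7 - 2)/(5 - 2) × (2.7 - 3)/(5 - 3) × (2.7 - 4)/(5 - 4) = 0.045500

P(2.7) = 22×L_0(2.7) + 19×L_1(2.7) + 22×L_2(2.7) + 13×L_3(2.7)
P(2.7) = 18.451000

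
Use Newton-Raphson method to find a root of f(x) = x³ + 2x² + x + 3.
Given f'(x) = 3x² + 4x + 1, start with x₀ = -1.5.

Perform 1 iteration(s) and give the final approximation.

f(x) = x³ + 2x² + x + 3
f'(x) = 3x² + 4x + 1
x₀ = -1.5

Newton-Raphson formula: x_{n+1} = x_n - f(x_n)/f'(x_n)

Iteration 1:
  f(-1.500000) = 2.625000
  f'(-1.500000) = 1.750000
  x_1 = -1.500000 - 2.625000/1.750000 = -3.000000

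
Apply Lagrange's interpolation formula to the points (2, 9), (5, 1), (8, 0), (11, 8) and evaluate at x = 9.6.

Lagrange interpolation formula:
P(x) = Σ yᵢ × Lᵢ(x)
where Lᵢ(x) = Π_{j≠i} (x - xⱼ)/(xᵢ - xⱼ)

L_0(9.6) = (9.6 - 5)/(2 - 5) × (9.6 - 8)/(2 - 8) × (9.6 - 11)/(2 - 11) = 0.063605
L_1(9.6) = (9.6 - 2)/(5 - 2) × (9.6 - 8)/(5 - 8) × (9.6 - 11)/(5 - 11) = -0.315259
L_2(9.6) = (9.6 - 2)/(8 - 2) × (9.6 - 5)/(8 - 5) × (9.6 - 11)/(8 - 11) = 0.906370
L_3(9.6) = (9.6 - 2)/(11 - 2) × (9.6 - 5)/(11 - 5) × (9.6 - 8)/(11 - 8) = 0.345284

P(9.6) = 9×L_0(9.6) + 1×L_1(9.6) + 0×L_2(9.6) + 8×L_3(9.6)
P(9.6) = 3.019457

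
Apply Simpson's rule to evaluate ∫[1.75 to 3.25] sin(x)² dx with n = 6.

f(x) = sin(x)²
a = 1.75, b = 3.25, n = 6
h = (b - a)/n = 0.250000

Simpson's rule: (h/3)[f(x₀) + 4f(x₁) + 2f(x₂) + ... + f(xₙ)]

x_0 = 1.7500, f(x_0) = 0.968228, coefficient = 1
x_1 = 2.0000, f(x_1) = 0.826822, coefficient = 4
x_2 = 2.2500, f(x_2) = 0.605398, coefficient = 2
x_3 = 2.5000, f(x_3) = 0.358169, coefficient = 4
x_4 = 2.7500, f(x_4) = 0.145665, coefficient = 2
x_5 = 3.0000, f(x_5) = 0.019915, coefficient = 4
x_6 = 3.2500, f(x_6) = 0.011706, coefficient = 1

I ≈ (0.250000/3) × 7.301683 = 0.608474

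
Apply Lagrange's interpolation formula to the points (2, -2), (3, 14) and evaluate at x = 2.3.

Lagrange interpolation formula:
P(x) = Σ yᵢ × Lᵢ(x)
where Lᵢ(x) = Π_{j≠i} (x - xⱼ)/(xᵢ - xⱼ)

L_0(2.3) = (2.3 - 3)/(2 - 3) = 0.700000
L_1(2.3) = (2.3 - 2)/(3 - 2) = 0.300000

P(2.3) = (-2)×L_0(2.3) + 14×L_1(2.3)
P(2.3) = 2.800000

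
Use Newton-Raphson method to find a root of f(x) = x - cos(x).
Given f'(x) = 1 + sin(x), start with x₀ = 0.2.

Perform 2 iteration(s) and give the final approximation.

f(x) = x - cos(x)
f'(x) = 1 + sin(x)
x₀ = 0.2

Newton-Raphson formula: x_{n+1} = x_n - f(x_n)/f'(x_n)

Iteration 1:
  f(0.200000) = -0.780067
  f'(0.200000) = 1.198669
  x_1 = 0.200000 - (-0.780067)/1.198669 = 0.850777
Iteration 2:
  f(0.850777) = 0.191378
  f'(0.850777) = 1.751793
  x_2 = 0.850777 - 0.191378/1.751793 = 0.741530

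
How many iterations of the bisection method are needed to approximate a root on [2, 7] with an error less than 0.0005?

We need (b-a)/2^n ≤ 0.0005
(7 - 2)/2^n ≤ 0.0005
5/2^n ≤ 0.0005
2^n ≥ 10000
n ≥ log₂(10000) = 13.29
n ≥ 14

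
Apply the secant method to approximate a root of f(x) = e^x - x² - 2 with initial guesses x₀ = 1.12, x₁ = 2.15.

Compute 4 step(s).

f(x) = e^x - x² - 2
x₀ = 1.12, x₁ = 2.15

Secant formula: x_{n+1} = x_n - f(x_n)(x_n - x_{n-1})/(f(x_n) - f(x_{n-1}))

Iteration 1:
  f(1.120000) = -0.189546
  f(2.150000) = 1.962358
  x_2 = 2.150000 - 1.962358×(2.150000 - 1.120000)/(1.962358 - (-0.189546))
       = 1.210725
Iteration 2:
  f(2.150000) = 1.962358
  f(1.210725) = -0.109938
  x_3 = 1.210725 - (-0.109938)×(1.210725 - 2.150000)/(-0.109938 - 1.962358)
       = 1.260555
Iteration 3:
  f(1.210725) = -0.109938
  f(1.260555) = -0.061620
  x_4 = 1.260555 - (-0.061620)×(1.260555 - 1.210725)/(-0.061620 - (-0.109938))
       = 1.324104
Iteration 4:
  f(1.260555) = -0.061620
  f(1.324104) = 0.005564
  x_5 = 1.324104 - 0.005564×(1.324104 - 1.260555)/(0.005564 - (-0.061620))
       = 1.318841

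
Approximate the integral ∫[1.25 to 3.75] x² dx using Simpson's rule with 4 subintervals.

f(x) = x²
a = 1.25, b = 3.75, n = 4
h = (b - a)/n = 0.625000

Simpson's rule: (h/3)[f(x₀) + 4f(x₁) + 2f(x₂) + ... + f(xₙ)]

x_0 = 1.2500, f(x_0) = 1.562500, coefficient = 1
x_1 = 1.8750, f(x_1) = 3.515625, coefficient = 4
x_2 = 2.5000, f(x_2) = 6.250000, coefficient = 2
x_3 = 3.1250, f(x_3) = 9.765625, coefficient = 4
x_4 = 3.7500, f(x_4) = 14.062500, coefficient = 1

I ≈ (0.625000/3) × 81.250000 = 16.927083
Exact value: 16.927083
Error: 0.000000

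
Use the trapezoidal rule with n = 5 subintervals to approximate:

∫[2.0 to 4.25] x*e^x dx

f(x) = x*e^x
a = 2.0, b = 4.25, n = 5
h = (b - a)/n = 0.450000

Trapezoidal rule: (h/2)[f(x₀) + 2f(x₁) + 2f(x₂) + ... + f(xₙ)]

x_0 = 2.0000, f(x_0) = 14.778112, coefficient = 1
x_1 = 2.4500, f(x_1) = 28.391449, coefficient = 2
x_2 = 2.9000, f(x_2) = 52.705022, coefficient = 2
x_3 = 3.3500, f(x_3) = 95.484158, coefficient = 2
x_4 = 3.8000, f(x_4) = 169.864501, coefficient = 2
x_5 = 4.2500, f(x_5) = 297.948002, coefficient = 1

I ≈ (0.450000/2) × 1005.616374 = 226.263684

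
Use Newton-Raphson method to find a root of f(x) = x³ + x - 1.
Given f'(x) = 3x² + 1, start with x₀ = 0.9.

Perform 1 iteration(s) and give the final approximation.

f(x) = x³ + x - 1
f'(x) = 3x² + 1
x₀ = 0.9

Newton-Raphson formula: x_{n+1} = x_n - f(x_n)/f'(x_n)

Iteration 1:
  f(0.900000) = 0.629000
  f'(0.900000) = 3.430000
  x_1 = 0.900000 - 0.629000/3.430000 = 0.716618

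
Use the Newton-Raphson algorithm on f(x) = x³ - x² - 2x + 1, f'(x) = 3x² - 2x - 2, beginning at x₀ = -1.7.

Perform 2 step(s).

f(x) = x³ - x² - 2x + 1
f'(x) = 3x² - 2x - 2
x₀ = -1.7

Newton-Raphson formula: x_{n+1} = x_n - f(x_n)/f'(x_n)

Iteration 1:
  f(-1.700000) = -3.403000
  f'(-1.700000) = 10.070000
  x_1 = -1.700000 - (-3.403000)/10.070000 = -1.362066
Iteration 2:
  f(-1.362066) = -0.658026
  f'(-1.362066) = 6.289799
  x_2 = -1.362066 - (-0.658026)/6.289799 = -1.257448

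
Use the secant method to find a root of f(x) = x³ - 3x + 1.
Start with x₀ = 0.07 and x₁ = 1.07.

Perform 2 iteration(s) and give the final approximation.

f(x) = x³ - 3x + 1
x₀ = 0.07, x₁ = 1.07

Secant formula: x_{n+1} = x_n - f(x_n)(x_n - x_{n-1})/(f(x_n) - f(x_{n-1}))

Iteration 1:
  f(0.070000) = 0.790343
  f(1.070000) = -0.984957
  x_2 = 1.070000 - (-0.984957)×(1.070000 - 0.070000)/(-0.984957 - 0.790343)
       = 0.515188
Iteration 2:
  f(1.070000) = -0.984957
  f(0.515188) = -0.408824
  x_3 = 0.515188 - (-0.408824)×(0.515188 - 1.070000)/(-0.408824 - (-0.984957))
       = 0.121493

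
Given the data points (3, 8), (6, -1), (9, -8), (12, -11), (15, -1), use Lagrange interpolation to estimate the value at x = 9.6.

Lagrange interpolation formula:
P(x) = Σ yᵢ × Lᵢ(x)
where Lᵢ(x) = Π_{j≠i} (x - xⱼ)/(xᵢ - xⱼ)

L_0(9.6) = (9.6 - 6)/(3 - 6) × (9.6 - 9)/(3 - 9) × (9.6 - 12)/(3 - 12) × (9.6 - 15)/(3 - 15) = 0.014400
L_1(9.6) = (9.6 - 3)/(6 - 3) × (9.6 - 9)/(6 - 9) × (9.6 - 12)/(6 - 12) × (9.6 - 15)/(6 - 15) = -0.105600
L_2(9.6) = (9.6 - 3)/(9 - 3) × (9.6 - 6)/(9 - 6) × (9.6 - 12)/(9 - 12) × (9.6 - 15)/(9 - 15) = 0.950400
L_3(9.6) = (9.6 - 3)/(12 - 3) × (9.6 - 6)/(12 - 6) × (9.6 - 9)/(12 - 9) × (9.6 - 15)/(12 - 15) = 0.158400
L_4(9.6) = (9.6 - 3)/(15 - 3) × (9.6 - 6)/(15 - 6) × (9.6 - 9)/(15 - 9) × (9.6 - 12)/(15 - 12) = -0.017600

P(9.6) = 8×L_0(9.6) + (-1)×L_1(9.6) + (-8)×L_2(9.6) + (-11)×L_3(9.6) + (-1)×L_4(9.6)
P(9.6) = -9.107200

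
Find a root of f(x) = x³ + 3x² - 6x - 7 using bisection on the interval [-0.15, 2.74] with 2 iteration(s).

f(x) = x³ + 3x² - 6x - 7
Initial interval: [-0.15, 2.74]

Iteration 1:
  c_1 = (-0.150000 + 2.740000)/2 = 1.295000
  f(c_1) = f(1.295000) = -7.567178
  f(a) × f(c) ≥ 0, new interval: [1.295000, 2.740000]
Iteration 2:
  c_2 = (1.295000 + 2.740000)/2 = 2.017500
  f(c_2) = f(2.017500) = 1.317762
  f(a) × f(c) < 0, new interval: [1.295000, 2.017500]

After 2 iteration(s), the approximation is c_2 = 2.017500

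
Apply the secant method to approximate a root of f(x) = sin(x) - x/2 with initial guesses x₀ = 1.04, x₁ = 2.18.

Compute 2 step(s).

f(x) = sin(x) - x/2
x₀ = 1.04, x₁ = 2.18

Secant formula: x_{n+1} = x_n - f(x_n)(x_n - x_{n-1})/(f(x_n) - f(x_{n-1}))

Iteration 1:
  f(1.040000) = 0.342404
  f(2.180000) = -0.269896
  x_2 = 2.180000 - (-0.269896)×(2.180000 - 1.040000)/(-0.269896 - 0.342404)
       = 1.677499
Iteration 2:
  f(2.180000) = -0.269896
  f(1.677499) = 0.155563
  x_3 = 1.677499 - 0.155563×(1.677499 - 2.180000)/(0.155563 - (-0.269896))
       = 1.861231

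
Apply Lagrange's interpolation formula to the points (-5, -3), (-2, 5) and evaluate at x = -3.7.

Lagrange interpolation formula:
P(x) = Σ yᵢ × Lᵢ(x)
where Lᵢ(x) = Π_{j≠i} (x - xⱼ)/(xᵢ - xⱼ)

L_0(-3.7) = (-3.7 - (-2))/(-5 - (-2)) = 0.566667
L_1(-3.7) = (-3.7 - (-5))/(-2 - (-5)) = 0.433333

P(-3.7) = (-3)×L_0(-3.7) + 5×L_1(-3.7)
P(-3.7) = 0.466667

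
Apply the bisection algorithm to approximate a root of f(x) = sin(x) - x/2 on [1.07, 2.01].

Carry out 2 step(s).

f(x) = sin(x) - x/2
Initial interval: [1.07, 2.01]

Iteration 1:
  c_1 = (1.070000 + 2.010000)/2 = 1.540000
  f(c_1) = f(1.540000) = 0.229526
  f(a) × f(c) ≥ 0, new interval: [1.540000, 2.010000]
Iteration 2:
  c_2 = (1.540000 + 2.010000)/2 = 1.775000
  f(c_2) = f(1.775000) = 0.091723
  f(a) × f(c) ≥ 0, new interval: [1.775000, 2.010000]

After 2 iteration(s), the approximation is c_2 = 1.775000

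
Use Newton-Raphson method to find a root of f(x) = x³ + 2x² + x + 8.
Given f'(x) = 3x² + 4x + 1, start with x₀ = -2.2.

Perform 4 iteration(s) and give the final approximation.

f(x) = x³ + 2x² + x + 8
f'(x) = 3x² + 4x + 1
x₀ = -2.2

Newton-Raphson formula: x_{n+1} = x_n - f(x_n)/f'(x_n)

Iteration 1:
  f(-2.200000) = 4.832000
  f'(-2.200000) = 6.720000
  x_1 = -2.200000 - 4.832000/6.720000 = -2.919048
Iteration 2:
  f(-2.919048) = -2.750104
  f'(-2.919048) = 14.886327
  x_2 = -2.919048 - (-2.750104)/14.886327 = -2.734307
Iteration 3:
  f(-2.734307) = -0.224309
  f'(-2.734307) = 12.492080
  x_3 = -2.734307 - (-0.224309)/12.492080 = -2.716351
Iteration 4:
  f(-2.716351) = -0.001994
  f'(-2.716351) = 12.270287
  x_4 = -2.716351 - (-0.001994)/12.270287 = -2.716189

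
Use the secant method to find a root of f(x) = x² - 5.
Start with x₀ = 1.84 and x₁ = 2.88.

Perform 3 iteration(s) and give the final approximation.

f(x) = x² - 5
x₀ = 1.84, x₁ = 2.88

Secant formula: x_{n+1} = x_n - f(x_n)(x_n - x_{n-1})/(f(x_n) - f(x_{n-1}))

Iteration 1:
  f(1.840000) = -1.614400
  f(2.880000) = 3.294400
  x_2 = 2.880000 - 3.294400×(2.880000 - 1.840000)/(3.294400 - (-1.614400))
       = 2.182034
Iteration 2:
  f(2.880000) = 3.294400
  f(2.182034) = -0.238728
  x_3 = 2.182034 - (-0.238728)×(2.182034 - 2.880000)/(-0.238728 - 3.294400)
       = 2.229194
Iteration 3:
  f(2.182034) = -0.238728
  f(2.229194) = -0.030692
  x_4 = 2.229194 - (-0.030692)×(2.229194 - 2.182034)/(-0.030692 - (-0.238728))
       = 2.236152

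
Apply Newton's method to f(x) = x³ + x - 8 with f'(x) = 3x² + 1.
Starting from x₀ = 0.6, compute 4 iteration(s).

f(x) = x³ + x - 8
f'(x) = 3x² + 1
x₀ = 0.6

Newton-Raphson formula: x_{n+1} = x_n - f(x_n)/f'(x_n)

Iteration 1:
  f(0.600000) = -7.184000
  f'(0.600000) = 2.080000
  x_1 = 0.600000 - (-7.184000)/2.080000 = 4.053846
Iteration 2:
  f(4.053846) = 62.673411
  f'(4.053846) = 50.301006
  x_2 = 4.053846 - 62.673411/50.301006 = 2.807879
Iteration 3:
  f(2.807879) = 16.945710
  f'(2.807879) = 24.652550
  x_3 = 2.807879 - 16.945710/24.652550 = 2.120497
Iteration 4:
  f(2.120497) = 3.655330
  f'(2.120497) = 14.489525
  x_4 = 2.120497 - 3.655330/14.489525 = 1.868223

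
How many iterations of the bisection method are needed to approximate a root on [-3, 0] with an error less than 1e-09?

We need (b-a)/2^n ≤ 1e-09
(0 - (-3))/2^n ≤ 1e-09
3/2^n ≤ 1e-09
2^n ≥ 3000000000
n ≥ log₂(3000000000) = 31.48
n ≥ 32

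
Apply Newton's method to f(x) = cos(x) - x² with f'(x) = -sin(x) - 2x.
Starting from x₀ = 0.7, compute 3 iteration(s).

f(x) = cos(x) - x²
f'(x) = -sin(x) - 2x
x₀ = 0.7

Newton-Raphson formula: x_{n+1} = x_n - f(x_n)/f'(x_n)

Iteration 1:
  f(0.700000) = 0.274842
  f'(0.700000) = -2.044218
  x_1 = 0.700000 - 0.274842/(-2.044218) = 0.834449
Iteration 2:
  f(0.834449) = -0.024718
  f'(0.834449) = -2.409823
  x_2 = 0.834449 - (-0.024718)/(-2.409823) = 0.824191
Iteration 3:
  f(0.824191) = -0.000141
  f'(0.824191) = -2.382382
  x_3 = 0.824191 - (-0.000141)/(-2.382382) = 0.824132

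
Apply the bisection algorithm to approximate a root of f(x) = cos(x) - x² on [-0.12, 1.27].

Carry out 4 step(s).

f(x) = cos(x) - x²
Initial interval: [-0.12, 1.27]

Iteration 1:
  c_1 = (-0.120000 + 1.270000)/2 = 0.575000
  f(c_1) = f(0.575000) = 0.508567
  f(a) × f(c) ≥ 0, new interval: [0.575000, 1.270000]
Iteration 2:
  c_2 = (0.575000 + 1.270000)/2 = 0.922500
  f(c_2) = f(0.922500) = -0.247177
  f(a) × f(c) < 0, new interval: [0.575000, 0.922500]
Iteration 3:
  c_3 = (0.575000 + 0.922500)/2 = 0.748750
  f(c_3) = f(0.748750) = 0.171914
  f(a) × f(c) ≥ 0, new interval: [0.748750, 0.922500]
Iteration 4:
  c_4 = (0.748750 + 0.922500)/2 = 0.835625
  f(c_4) = f(0.835625) = -0.027555
  f(a) × f(c) < 0, new interval: [0.748750, 0.835625]

After 4 iteration(s), the approximation is c_4 = 0.835625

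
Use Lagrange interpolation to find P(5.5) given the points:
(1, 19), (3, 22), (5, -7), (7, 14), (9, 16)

Lagrange interpolation formula:
P(x) = Σ yᵢ × Lᵢ(x)
where Lᵢ(x) = Π_{j≠i} (x - xⱼ)/(xᵢ - xⱼ)

L_0(5.5) = (5.5 - 3)/(1 - 3) × (5.5 - 5)/(1 - 5) × (5.5 - 7)/(1 - 7) × (5.5 - 9)/(1 - 9) = 0.017090
L_1(5.5) = (5.5 - 1)/(3 - 1) × (5.5 - 5)/(3 - 5) × (5.5 - 7)/(3 - 7) × (5.5 - 9)/(3 - 9) = -0.123047
L_2(5.5) = (5.5 - 1)/(5 - 1) × (5.5 - 3)/(5 - 3) × (5.5 - 7)/(5 - 7) × (5.5 - 9)/(5 - 9) = 0.922852
L_3(5.5) = (5.5 - 1)/(7 - 1) × (5.5 - 3)/(7 - 3) × (5.5 - 5)/(7 - 5) × (5.5 - 9)/(7 - 9) = 0.205078
L_4(5.5) = (5.5 - 1)/(9 - 1) × (5.5 - 3)/(9 - 3) × (5.5 - 5)/(9 - 5) × (5.5 - 7)/(9 - 7) = -0.021973

P(5.5) = 19×L_0(5.5) + 22×L_1(5.5) + (-7)×L_2(5.5) + 14×L_3(5.5) + 16×L_4(5.5)
P(5.5) = -6.322754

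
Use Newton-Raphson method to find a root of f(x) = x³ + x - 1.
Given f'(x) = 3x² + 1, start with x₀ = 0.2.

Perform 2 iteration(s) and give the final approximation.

f(x) = x³ + x - 1
f'(x) = 3x² + 1
x₀ = 0.2

Newton-Raphson formula: x_{n+1} = x_n - f(x_n)/f'(x_n)

Iteration 1:
  f(0.200000) = -0.792000
  f'(0.200000) = 1.120000
  x_1 = 0.200000 - (-0.792000)/1.120000 = 0.907143
Iteration 2:
  f(0.907143) = 0.653638
  f'(0.907143) = 3.468724
  x_2 = 0.907143 - 0.653638/3.468724 = 0.718705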